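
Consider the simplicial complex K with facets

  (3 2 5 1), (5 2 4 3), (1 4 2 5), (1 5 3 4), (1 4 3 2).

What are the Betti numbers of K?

b_0 = 1, b_1 = 0, b_2 = 0, b_3 = 1.

Take the total order 1 < 2 < 3 < 4 < 5 on the vertex set. Then K (dimension 3) consists of the simplices:

  0-simplices (5): [1], [2], [3], [4], [5]
  1-simplices (10): [1,2], [1,3], [1,4], [1,5], [2,3], [2,4], [2,5], [3,4], [3,5], [4,5]
  2-simplices (10): [1,2,3], [1,2,4], [1,2,5], [1,3,4], [1,3,5], [1,4,5], [2,3,4], [2,3,5], [2,4,5], [3,4,5]
  3-simplices (5): [1,2,3,4], [1,2,3,5], [1,2,4,5], [1,3,4,5], [2,3,4,5]

Hence C_0 ≅ Z^5, C_1 ≅ Z^10, C_2 ≅ Z^10, C_3 ≅ Z^5.

The boundary map ∂_1: C_1 → C_0 is given by ∂[p,q] = [q] − [p]. For instance
  ∂[4,5] = [5] − [4].
The resulting 5×10 matrix has rank 4, and its Smith normal form has invariant factors (1,1,1,1).

Boundary ∂_2: C_2 → C_1 sends each 2-simplex [p,q,r] to [q,r] − [p,r] + [p,q]. For instance
  ∂[1,2,5] = [2,5] − [1,5] + [1,2],
  ∂[2,4,5] = [4,5] − [2,5] + [2,4].
The 10×10 boundary matrix has rank 6 and Smith normal form diag(1,1,1,1,1,1).

∂_3: C_3 → C_2 sends each 3-simplex σ to the alternating sum Σ_i (−1)^i (σ with its i-th vertex removed). For instance
  ∂[1,2,4,5] = [2,4,5] − [1,4,5] + [1,2,5] − [1,2,4],
  ∂[1,2,3,4] = [2,3,4] − [1,3,4] + [1,2,4] − [1,2,3].
This gives a 10×5 integer matrix of rank 4; reducing to Smith normal form yields diagonal entries (1,1,1,1).

From H_k ≅ ker(∂_k) / im(∂_{k+1}) we obtain:

  H_0: rank C_0 − rank ∂_1 = 5 − 4 = 1, and the invariant factors of ∂_1 are all 1, so H_0 = Z.
  H_1: rank ker ∂_1 − rank ∂_2 = (10 − 4) − 6 = 0, and the invariant factors of ∂_2 are all 1, so H_1 = 0.
  H_2: rank ker ∂_2 − rank ∂_3 = (10 − 6) − 4 = 0, and the invariant factors of ∂_3 are all 1, so H_2 = 0.
  H_3: rank ker ∂_3 − rank ∂_4 = (5 − 4) − 0 = 1, and there is no ∂_4, so H_3 = Z.

As a check, the Euler characteristic is 5 − 10 + 10 − 5 = 0, which agrees with 1 − 0 + 0 − 1 = 0.
(K is a triangulation of the 3-sphere S^3.)

Hence the Betti numbers are b_0 = 1, b_1 = 0, b_2 = 0, b_3 = 1.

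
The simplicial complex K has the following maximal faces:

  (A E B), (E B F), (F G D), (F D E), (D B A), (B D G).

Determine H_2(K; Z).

H_2 ≅ 0.

We work with the vertex ordering A < B < D < E < F < G. The simplices of K, each written with vertices in increasing order, are:

  0-simplices (6): A, B, D, E, F, G
  1-simplices (12): AB, AD, AE, BD, BE, BF, BG, DE, DF, DG, EF, FG
  2-simplices (6): ABD, ABE, BDG, BEF, DEF, DFG

Hence C_0 ≅ Z^6, C_1 ≅ Z^12, C_2 ≅ Z^6.

The boundary map ∂_1: C_1 → C_0 maps an edge to its endpoints' difference, ∂[p,q] = q − p. For instance
  ∂EF = F − E.
The 6×12 boundary matrix has rank 5 and Smith normal form diag(1,1,1,1,1).

The boundary map ∂_2: C_2 → C_1 maps a triangle to the signed sum of its edges. For instance
  ∂DEF = EF − DF + DE,
  ∂DFG = FG − DG + DF.
As a 12×6 matrix over Z this has rank 6, with invariant factors (1,1,1,1,1,1).

Reading off H_k = ker ∂_k / im ∂_{k+1}:

  H_2: rank ker ∂_2 − rank ∂_3 = (6 − 6) − 0 = 0, and there is no ∂_3, so H_2 ≅ 0.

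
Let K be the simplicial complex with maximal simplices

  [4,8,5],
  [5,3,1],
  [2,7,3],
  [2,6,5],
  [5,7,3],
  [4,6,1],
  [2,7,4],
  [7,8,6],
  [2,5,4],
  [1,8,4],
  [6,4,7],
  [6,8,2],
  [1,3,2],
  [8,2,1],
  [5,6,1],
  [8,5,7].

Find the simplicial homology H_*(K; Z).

H_0 ≅ Z,  H_1 ≅ Z^2,  H_2 ≅ Z.

Fix the vertex order 1 < 2 < 3 < 4 < 5 < 6 < 7 < 8 and write every simplex with vertices in increasing order. Then dim K = 2 and the simplices of K are:

  0-simplices (8): [1], [2], [3], [4], [5], [6], [7], [8]
  1-simplices (24): (24 of them)
  2-simplices (16): [1,2,3], [1,2,8], [1,3,5], [1,4,6], [1,4,8], [1,5,6], [2,3,7], [2,4,5], [2,4,7], [2,5,6], [2,6,8], [3,5,7], [4,5,8], [4,6,7], [5,7,8], [6,7,8]

so the chain groups are C_0 ≅ Z^8, C_1 ≅ Z^24, C_2 ≅ Z^16.

Boundary ∂_1: C_1 → C_0 sends each edge [p,q] (with p < q) to q − p. For instance
  ∂[3,7] = [7] − [3].
The resulting 8×24 matrix has rank 7, and its Smith normal form has invariant factors (1,1,1,1,1,1,1).

∂_2: C_2 → C_1 acts by ∂[p,q,r] = [q,r] − [p,r] + [p,q]. For instance
  ∂[6,7,8] = [7,8] − [6,8] + [6,7],
  ∂[3,5,7] = [5,7] − [3,7] + [3,5].
This gives a 24×16 integer matrix of rank 15; reducing to Smith normal form yields diagonal entries (1,1,1,1,1,1,1,1,1,1,1,1,1,1,1).

From H_k ≅ ker(∂_k) / im(∂_{k+1}) we obtain:

  H_0: rank C_0 − rank ∂_1 = 8 − 7 = 1, and the invariant factors of ∂_1 are all 1, so H_0 = Z.
  H_1: rank ker ∂_1 − rank ∂_2 = (24 − 7) − 15 = 2, and the invariant factors of ∂_2 are all 1, so H_1 = Z^2.
  H_2: rank ker ∂_2 − rank ∂_3 = (16 − 15) − 0 = 1, and there is no ∂_3, so H_2 = Z.

(K is a triangulation of the torus T^2.)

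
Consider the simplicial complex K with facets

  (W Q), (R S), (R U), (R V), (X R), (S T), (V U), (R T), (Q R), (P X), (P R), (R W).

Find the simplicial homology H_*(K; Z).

H_0 ≅ Z,  H_1 ≅ Z^4.

Fix the vertex order P < Q < R < S < T < U < V < W < X and write every simplex with vertices in increasing order. Then dim K = 1 and the simplices of K are:

  0-simplices (9): P, Q, R, S, T, U, V, W, X
  1-simplices (12): PR, PX, QR, QW, RS, RT, RU, RV, RW, RX, ST, UV

giving chain groups C_0 ≅ Z^9, C_1 ≅ Z^12.

Boundary ∂_1: C_1 → C_0 maps an edge to its endpoints' difference, ∂[p,q] = q − p.
The 9×12 boundary matrix has rank 8 and Smith normal form diag(1,1,1,1,1,1,1,1).

Now H_k = ker ∂_k / im ∂_{k+1}, so:

  H_0: rank C_0 − rank ∂_1 = 9 − 8 = 1, and the invariant factors of ∂_1 are all 1, so H_0 ≅ Z.
  H_1: rank ker ∂_1 − rank ∂_2 = (12 − 8) − 0 = 4, and there is no ∂_2, so H_1 ≅ Z^4.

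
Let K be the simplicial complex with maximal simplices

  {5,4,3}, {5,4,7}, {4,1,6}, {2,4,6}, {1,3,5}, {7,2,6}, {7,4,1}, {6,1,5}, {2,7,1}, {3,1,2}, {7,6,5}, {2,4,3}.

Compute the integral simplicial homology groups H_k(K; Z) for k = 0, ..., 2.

H_0 ≅ Z,  H_1 ≅ Z/2,  H_2 = 0.

We work with the vertex ordering 1 < 2 < 3 < 4 < 5 < 6 < 7. The simplices of K, each written with vertices in increasing order, are:

  0-simplices (7): [1], [2], [3], [4], [5], [6], [7]
  1-simplices (18): [1,2], [1,3], [1,4], [1,5], [1,6], [1,7], [2,3], [2,4], [2,6], [2,7], [3,4], [3,5], [4,5], [4,6], [4,7], [5,6], [5,7], [6,7]
  2-simplices (12): [1,2,3], [1,2,7], [1,3,5], [1,4,6], [1,4,7], [1,5,6], [2,3,4], [2,4,6], [2,6,7], [3,4,5], [4,5,7], [5,6,7]

so the chain groups are C_0 ≅ Z^7, C_1 ≅ Z^18, C_2 ≅ Z^12.

The boundary map ∂_1: C_1 → C_0 sends each edge [p,q] (with p < q) to q − p.
This gives a 7×18 integer matrix of rank 6; reducing to Smith normal form yields diagonal entries (1,1,1,1,1,1).

∂_2: C_2 → C_1 maps a triangle to the signed sum of its edges. For instance
  ∂[1,4,6] = [4,6] − [1,6] + [1,4],
  ∂[1,4,7] = [4,7] − [1,7] + [1,4].
As a 18×12 matrix over Z this has rank 12, with invariant factors (1,1,1,1,1,1,1,1,1,1,1,2).

From H_k ≅ ker(∂_k) / im(∂_{k+1}) we obtain:

  H_0: rank C_0 − rank ∂_1 = 7 − 6 = 1, and the invariant factors of ∂_1 are all 1, so H_0 ≅ Z.
  H_1: rank ker ∂_1 − rank ∂_2 = (18 − 6) − 12 = 0, and ∂_2 has invariant factor 2 > 1, so H_1 ≅ Z/2.
  H_2: rank ker ∂_2 − rank ∂_3 = (12 − 12) − 0 = 0, and there is no ∂_3, so H_2 ≅ 0.

As a check, the Euler characteristic is 7 − 18 + 12 = 1, which agrees with 1 − 0 + 0 = 1.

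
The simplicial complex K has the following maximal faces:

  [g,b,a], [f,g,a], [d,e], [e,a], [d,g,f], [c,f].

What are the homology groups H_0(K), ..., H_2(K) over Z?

We work with the vertex ordering a < b < c < d < e < f < g. The simplices of K, each written with vertices in increasing order, are:

  0-simplices (7): a, b, c, d, e, f, g
  1-simplices (10): ab, ae, af, ag, bg, cf, de, df, dg, fg
  2-simplices (3): abg, afg, dfg

so the chain groups are C_0 ≅ Z^7, C_1 ≅ Z^10, C_2 ≅ Z^3.

Boundary ∂_1: C_1 → C_0 sends each edge [p,q] (with p < q) to q − p.
As a 7×10 matrix over Z this has rank 6, with invariant factors (1,1,1,1,1,1).

∂_2: C_2 → C_1 acts by ∂[p,q,r] = [q,r] − [p,r] + [p,q]. For instance
  ∂abg = bg − ag + ab,
  ∂dfg = fg − dg + df.
The 10×3 boundary matrix has rank 3 and Smith normal form diag(1,1,1).

Computing H_k = (kernel of ∂_k) / (image of ∂_{k+1}):

  H_0: rank C_0 − rank ∂_1 = 7 − 6 = 1, and the invariant factors of ∂_1 are all 1, so H_0 = Z.
  H_1: rank ker ∂_1 − rank ∂_2 = (10 − 6) − 3 = 1, and the invariant factors of ∂_2 are all 1, so H_1 = Z.
  H_2: rank ker ∂_2 − rank ∂_3 = (3 − 3) − 0 = 0, and there is no ∂_3, so H_2 = 0.

As a check, the Euler characteristic is 7 − 10 + 3 = 0, which agrees with 1 − 1 + 0 = 0.

H_0 ≅ Z,  H_1 ≅ Z,  H_2 = 0.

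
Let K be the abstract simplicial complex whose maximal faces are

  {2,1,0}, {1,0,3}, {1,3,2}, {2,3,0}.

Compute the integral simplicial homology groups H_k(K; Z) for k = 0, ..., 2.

H_0 = Z,  H_1 = 0,  H_2 = Z.

Order the vertices as 0 < 1 < 2 < 3. Listing each simplex with vertices in this order, K has dimension 2 with simplices:

  0-simplices (4): [0], [1], [2], [3]
  1-simplices (6): [0,1], [0,2], [0,3], [1,2], [1,3], [2,3]
  2-simplices (4): [0,1,2], [0,1,3], [0,2,3], [1,2,3]

so the chain groups are C_0 ≅ Z^4, C_1 ≅ Z^6, C_2 ≅ Z^4.

Boundary ∂_1: C_1 → C_0 maps an edge to its endpoints' difference, ∂[p,q] = q − p. For instance
  ∂[1,3] = [3] − [1].
The resulting 4×6 matrix has rank 3, and its Smith normal form has invariant factors (1,1,1).

The boundary map ∂_2: C_2 → C_1 maps a triangle to the signed sum of its edges. For instance
  ∂[0,1,3] = [1,3] − [0,3] + [0,1],
  ∂[0,1,2] = [1,2] − [0,2] + [0,1].
This gives a 6×4 integer matrix of rank 3; reducing to Smith normal form yields diagonal entries (1,1,1).

From H_k ≅ ker(∂_k) / im(∂_{k+1}) we obtain:

  H_0: rank C_0 − rank ∂_1 = 4 − 3 = 1, and the invariant factors of ∂_1 are all 1, so H_0 ≅ Z.
  H_1: rank ker ∂_1 − rank ∂_2 = (6 − 3) − 3 = 0, and the invariant factors of ∂_2 are all 1, so H_1 ≅ 0.
  H_2: rank ker ∂_2 − rank ∂_3 = (4 − 3) − 0 = 1, and there is no ∂_3, so H_2 ≅ Z.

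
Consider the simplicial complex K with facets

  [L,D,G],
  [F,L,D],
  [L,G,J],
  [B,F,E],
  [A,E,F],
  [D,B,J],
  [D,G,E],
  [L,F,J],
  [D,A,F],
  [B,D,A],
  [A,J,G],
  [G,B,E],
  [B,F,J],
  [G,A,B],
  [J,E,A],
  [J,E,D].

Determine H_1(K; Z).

K has 8 vertices, 24 edges, 16 triangles.
rank ∂_1 = 7, rank ∂_2 = 15 ⇒ b_1 = 24 − 7 − 15 = 2; all invariant factors of ∂_2 are 1 so no torsion. So H_1 ≅ Z^2.

H_1 ≅ Z^2.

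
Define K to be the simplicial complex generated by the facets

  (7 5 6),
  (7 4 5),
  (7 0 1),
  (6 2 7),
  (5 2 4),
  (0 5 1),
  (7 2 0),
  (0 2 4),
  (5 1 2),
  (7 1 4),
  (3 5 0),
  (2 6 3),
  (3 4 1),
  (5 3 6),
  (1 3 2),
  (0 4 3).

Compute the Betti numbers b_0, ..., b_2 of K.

Order the vertices as 0 < 1 < 2 < 3 < 4 < 5 < 6 < 7. Listing each simplex with vertices in this order, K has dimension 2 with simplices:

  0-simplices (8): [0], [1], [2], [3], [4], [5], [6], [7]
  1-simplices (24): (24 of them)
  2-simplices (16): [0,1,5], [0,1,7], [0,2,4], [0,2,7], [0,3,4], [0,3,5], [1,2,3], [1,2,5], [1,3,4], [1,4,7], [2,3,6], [2,4,5], [2,6,7], [3,5,6], [4,5,7], [5,6,7]

so the chain groups are C_0 ≅ Z^8, C_1 ≅ Z^24, C_2 ≅ Z^16.

The boundary map ∂_1: C_1 → C_0 is given by ∂[p,q] = [q] − [p].
This gives a 8×24 integer matrix of rank 7; reducing to Smith normal form yields diagonal entries (1,1,1,1,1,1,1).

∂_2: C_2 → C_1 maps a triangle to the signed sum of its edges. For instance
  ∂[2,6,7] = [6,7] − [2,7] + [2,6],
  ∂[2,4,5] = [4,5] − [2,5] + [2,4].
As a 24×16 matrix over Z this has rank 15, with invariant factors (1,1,1,1,1,1,1,1,1,1,1,1,1,1,1).

From H_k ≅ ker(∂_k) / im(∂_{k+1}) we obtain:

  H_0: rank C_0 − rank ∂_1 = 8 − 7 = 1, and the invariant factors of ∂_1 are all 1, so H_0 = Z.
  H_1: rank ker ∂_1 − rank ∂_2 = (24 − 7) − 15 = 2, and the invariant factors of ∂_2 are all 1, so H_1 = Z^2.
  H_2: rank ker ∂_2 − rank ∂_3 = (16 − 15) − 0 = 1, and there is no ∂_3, so H_2 = Z.

As a check, the Euler characteristic is 8 − 24 + 16 = 0, which agrees with 1 − 2 + 1 = 0.

Hence the Betti numbers are b_0 = 1, b_1 = 2, b_2 = 1.

b_0 = 1, b_1 = 2, b_2 = 1.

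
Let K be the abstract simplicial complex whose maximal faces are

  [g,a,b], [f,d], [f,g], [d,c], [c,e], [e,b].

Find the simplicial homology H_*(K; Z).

Take the total order a < b < c < d < e < f < g on the vertex set. Then K (dimension 2) consists of the simplices:

  0-simplices (7): a, b, c, d, e, f, g
  1-simplices (8): ab, ag, be, bg, cd, ce, df, fg
  2-simplices (1): abg

giving chain groups C_0 ≅ Z^7, C_1 ≅ Z^8, C_2 ≅ Z^1.

∂_1: C_1 → C_0 sends each edge [p,q] (with p < q) to q − p. For instance
  ∂be = e − b.
The 7×8 boundary matrix has rank 6 and Smith normal form diag(1,1,1,1,1,1).

The boundary map ∂_2: C_2 → C_1 sends each 2-simplex [p,q,r] to [q,r] − [p,r] + [p,q]. For instance
  ∂abg = bg − ag + ab.
This gives a 8×1 integer matrix of rank 1; reducing to Smith normal form yields diagonal entries (1).

Now H_k = ker ∂_k / im ∂_{k+1}, so:

  H_0: rank C_0 − rank ∂_1 = 7 − 6 = 1, and the invariant factors of ∂_1 are all 1, so H_0 ≅ Z.
  H_1: rank ker ∂_1 − rank ∂_2 = (8 − 6) − 1 = 1, and the invariant factors of ∂_2 are all 1, so H_1 ≅ Z.
  H_2: rank ker ∂_2 − rank ∂_3 = (1 − 1) − 0 = 0, and there is no ∂_3, so H_2 ≅ 0.

H_0 = Z,  H_1 = Z,  H_2 = 0.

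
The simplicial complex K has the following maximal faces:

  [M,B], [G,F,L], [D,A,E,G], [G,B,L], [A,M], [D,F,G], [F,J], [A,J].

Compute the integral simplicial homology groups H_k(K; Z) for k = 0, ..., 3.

We work with the vertex ordering A < B < D < E < F < G < J < L < M. The simplices of K, each written with vertices in increasing order, are:

  0-simplices (9): A, B, D, E, F, G, J, L, M
  1-simplices (16): AD, AE, AG, AJ, AM, BG, BL, BM, DE, DF, DG, EG, FG, FJ, FL, GL
  2-simplices (7): ADE, ADG, AEG, BGL, DEG, DFG, FGL
  3-simplices (1): ADEG

so the chain groups are C_0 ≅ Z^9, C_1 ≅ Z^16, C_2 ≅ Z^7, C_3 ≅ Z^1.

The boundary map ∂_1: C_1 → C_0 is given by ∂[p,q] = [q] − [p]. For instance
  ∂GL = L − G.
This gives a 9×16 integer matrix of rank 8; reducing to Smith normal form yields diagonal entries (1,1,1,1,1,1,1,1).

The boundary map ∂_2: C_2 → C_1 sends each 2-simplex [p,q,r] to [q,r] − [p,r] + [p,q]. For instance
  ∂ADG = DG − AG + AD,
  ∂FGL = GL − FL + FG.
This gives a 16×7 integer matrix of rank 6; reducing to Smith normal form yields diagonal entries (1,1,1,1,1,1).

Boundary ∂_3: C_3 → C_2 sends each 3-simplex σ to the alternating sum Σ_i (−1)^i (σ with its i-th vertex removed). For instance
  ∂ADEG = DEG − AEG + ADG − ADE.
The resulting 7×1 matrix has rank 1, and its Smith normal form has invariant factors (1).

Now H_k = ker ∂_k / im ∂_{k+1}, so:

  H_0: rank C_0 − rank ∂_1 = 9 − 8 = 1, and the invariant factors of ∂_1 are all 1, so H_0 ≅ Z.
  H_1: rank ker ∂_1 − rank ∂_2 = (16 − 8) − 6 = 2, and the invariant factors of ∂_2 are all 1, so H_1 ≅ Z^2.
  H_2: rank ker ∂_2 − rank ∂_3 = (7 − 6) − 1 = 0, and the invariant factors of ∂_3 are all 1, so H_2 ≅ 0.
  H_3: rank ker ∂_3 − rank ∂_4 = (1 − 1) − 0 = 0, and there is no ∂_4, so H_3 ≅ 0.

As a check, the Euler characteristic is 9 − 16 + 7 − 1 = -1, which agrees with 1 − 2 + 0 − 0 = -1.

H_0 = Z,  H_1 = Z^2,  H_2 = 0,  H_3 = 0.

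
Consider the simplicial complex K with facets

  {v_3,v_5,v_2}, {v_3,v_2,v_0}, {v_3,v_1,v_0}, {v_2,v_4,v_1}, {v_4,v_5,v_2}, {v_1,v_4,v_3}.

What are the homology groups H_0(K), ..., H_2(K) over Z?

Fix the vertex order v_0 < v_1 < v_2 < v_3 < v_4 < v_5 and write every simplex with vertices in increasing order. Then dim K = 2 and the simplices of K are:

  0-simplices (6): [v_0], [v_1], [v_2], [v_3], [v_4], [v_5]
  1-simplices (12): [v_0,v_1], [v_0,v_2], [v_0,v_3], [v_1,v_2], [v_1,v_3], [v_1,v_4], [v_2,v_3], [v_2,v_4], [v_2,v_5], [v_3,v_4], [v_3,v_5], [v_4,v_5]
  2-simplices (6): [v_0,v_1,v_3], [v_0,v_2,v_3], [v_1,v_2,v_4], [v_1,v_3,v_4], [v_2,v_3,v_5], [v_2,v_4,v_5]

giving chain groups C_0 ≅ Z^6, C_1 ≅ Z^12, C_2 ≅ Z^6.

Boundary ∂_1: C_1 → C_0 is given by ∂[p,q] = [q] − [p]. For instance
  ∂[v_2,v_3] = [v_3] − [v_2].
The 6×12 boundary matrix has rank 5 and Smith normal form diag(1,1,1,1,1).

The boundary map ∂_2: C_2 → C_1 acts by ∂[p,q,r] = [q,r] − [p,r] + [p,q]. For instance
  ∂[v_2,v_4,v_5] = [v_4,v_5] − [v_2,v_5] + [v_2,v_4],
  ∂[v_0,v_1,v_3] = [v_1,v_3] − [v_0,v_3] + [v_0,v_1].
The resulting 12×6 matrix has rank 6, and its Smith normal form has invariant factors (1,1,1,1,1,1).

Computing H_k = (kernel of ∂_k) / (image of ∂_{k+1}):

  H_0: rank C_0 − rank ∂_1 = 6 − 5 = 1, and the invariant factors of ∂_1 are all 1, so H_0 = Z.
  H_1: rank ker ∂_1 − rank ∂_2 = (12 − 5) − 6 = 1, and the invariant factors of ∂_2 are all 1, so H_1 = Z.
  H_2: rank ker ∂_2 − rank ∂_3 = (6 − 6) − 0 = 0, and there is no ∂_3, so H_2 = 0.

As a check, the Euler characteristic is 6 − 12 + 6 = 0, which agrees with 1 − 1 + 0 = 0.
(K is a triangulation of the cylinder S^1 x I.)

H_0 ≅ Z,  H_1 ≅ Z,  H_2 = 0.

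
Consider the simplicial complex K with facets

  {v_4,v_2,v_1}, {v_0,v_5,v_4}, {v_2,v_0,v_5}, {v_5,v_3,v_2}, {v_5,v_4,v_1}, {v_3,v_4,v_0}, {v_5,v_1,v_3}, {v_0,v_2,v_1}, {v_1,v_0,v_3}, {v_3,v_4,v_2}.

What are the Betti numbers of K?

b_0 = 1, b_1 = 0, b_2 = 0.

We work with the vertex ordering v_0 < v_1 < v_2 < v_3 < v_4 < v_5. The simplices of K, each written with vertices in increasing order, are:

  0-simplices (6): [v_0], [v_1], [v_2], [v_3], [v_4], [v_5]
  1-simplices (15): (15 of them)
  2-simplices (10): [v_0,v_1,v_2], [v_0,v_1,v_3], [v_0,v_2,v_5], [v_0,v_3,v_4], [v_0,v_4,v_5], [v_1,v_2,v_4], [v_1,v_3,v_5], [v_1,v_4,v_5], [v_2,v_3,v_4], [v_2,v_3,v_5]

so the chain groups are C_0 ≅ Z^6, C_1 ≅ Z^15, C_2 ≅ Z^10.

Boundary ∂_1: C_1 → C_0 is given by ∂[p,q] = [q] − [p]. For instance
  ∂[v_0,v_5] = [v_5] − [v_0].
The 6×15 boundary matrix has rank 5 and Smith normal form diag(1,1,1,1,1).

∂_2: C_2 → C_1 sends each 2-simplex [p,q,r] to [q,r] − [p,r] + [p,q]. For instance
  ∂[v_1,v_2,v_4] = [v_2,v_4] − [v_1,v_4] + [v_1,v_2],
  ∂[v_0,v_1,v_2] = [v_1,v_2] − [v_0,v_2] + [v_0,v_1].
This gives a 15×10 integer matrix of rank 10; reducing to Smith normal form yields diagonal entries (1,1,1,1,1,1,1,1,1,2).

From H_k ≅ ker(∂_k) / im(∂_{k+1}) we obtain:

  H_0: rank C_0 − rank ∂_1 = 6 − 5 = 1, and the invariant factors of ∂_1 are all 1, so H_0 = Z.
  H_1: rank ker ∂_1 − rank ∂_2 = (15 − 5) − 10 = 0, and ∂_2 has invariant factor 2 > 1, so H_1 = Z/2.
  H_2: rank ker ∂_2 − rank ∂_3 = (10 − 10) − 0 = 0, and there is no ∂_3, so H_2 = 0.

(K is a triangulation of the real projective plane RP^2.)

Hence the Betti numbers are b_0 = 1, b_1 = 0, b_2 = 0.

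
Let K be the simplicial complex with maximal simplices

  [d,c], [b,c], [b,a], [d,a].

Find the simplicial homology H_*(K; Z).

We work with the vertex ordering a < b < c < d. The simplices of K, each written with vertices in increasing order, are:

  0-simplices (4): a, b, c, d
  1-simplices (4): ab, ad, bc, cd

giving chain groups C_0 ≅ Z^4, C_1 ≅ Z^4.

The boundary map ∂_1: C_1 → C_0 is given by ∂[p,q] = [q] − [p].
The resulting 4×4 matrix has rank 3, and its Smith normal form has invariant factors (1,1,1).

Now H_k = ker ∂_k / im ∂_{k+1}, so:

  H_0: rank C_0 − rank ∂_1 = 4 − 3 = 1, and the invariant factors of ∂_1 are all 1, so H_0 = Z.
  H_1: rank ker ∂_1 − rank ∂_2 = (4 − 3) − 0 = 1, and there is no ∂_2, so H_1 = Z.

H_0 = Z,  H_1 = Z.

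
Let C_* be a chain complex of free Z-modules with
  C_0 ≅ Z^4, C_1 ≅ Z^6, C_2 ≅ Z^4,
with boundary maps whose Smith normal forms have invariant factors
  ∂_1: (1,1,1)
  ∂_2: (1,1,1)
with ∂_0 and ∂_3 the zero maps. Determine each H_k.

H_0 = Z,  H_1 = 0,  H_2 = Z.

H_0: b_0 = 4 − 0 − 3 = 1; torsion from ∂_1 factors > 1: none. So H_0 = Z.
H_1: b_1 = 6 − 3 − 3 = 0; torsion from ∂_2 factors > 1: none. So H_1 = 0.
H_2: b_2 = 4 − 3 − 0 = 1; torsion from ∂_3 factors > 1: none. So H_2 = Z.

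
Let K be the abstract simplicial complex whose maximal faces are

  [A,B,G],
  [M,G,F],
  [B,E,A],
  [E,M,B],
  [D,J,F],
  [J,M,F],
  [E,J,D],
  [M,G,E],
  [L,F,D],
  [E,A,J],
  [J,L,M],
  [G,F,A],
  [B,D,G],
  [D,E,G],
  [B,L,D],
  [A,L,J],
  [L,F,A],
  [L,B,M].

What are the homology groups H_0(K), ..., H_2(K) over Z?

H_0 = Z,  H_1 = Z ⊕ Z/2Z,  H_2 = 0.

K has 9 vertices, 27 edges, 18 triangles.
rank ∂_0 = 0, rank ∂_1 = 8 ⇒ b_0 = 9 − 0 − 8 = 1; all invariant factors of ∂_1 are 1 so no torsion. So H_0 = Z.
rank ∂_1 = 8, rank ∂_2 = 18 ⇒ b_1 = 27 − 8 − 18 = 1; ∂_2 has invariant factor(s) [2] giving torsion. So H_1 = Z ⊕ Z/2Z.
rank ∂_2 = 18, rank ∂_3 = 0 ⇒ b_2 = 18 − 18 − 0 = 0. So H_2 = 0.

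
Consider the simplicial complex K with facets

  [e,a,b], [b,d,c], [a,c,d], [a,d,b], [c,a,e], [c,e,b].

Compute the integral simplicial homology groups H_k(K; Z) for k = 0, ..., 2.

H_0 ≅ Z,  H_1 = 0,  H_2 ≅ Z.

We work with the vertex ordering a < b < c < d < e. The simplices of K, each written with vertices in increasing order, are:

  0-simplices (5): a, b, c, d, e
  1-simplices (9): ab, ac, ad, ae, bc, bd, be, cd, ce
  2-simplices (6): abd, abe, acd, ace, bcd, bce

so the chain groups are C_0 ≅ Z^5, C_1 ≅ Z^9, C_2 ≅ Z^6.

∂_1: C_1 → C_0 is given by ∂[p,q] = [q] − [p]. For instance
  ∂be = e − b.
The 5×9 boundary matrix has rank 4 and Smith normal form diag(1,1,1,1).

The boundary map ∂_2: C_2 → C_1 sends each 2-simplex [p,q,r] to [q,r] − [p,r] + [p,q]. For instance
  ∂abd = bd − ad + ab,
  ∂ace = ce − ae + ac.
This gives a 9×6 integer matrix of rank 5; reducing to Smith normal form yields diagonal entries (1,1,1,1,1).

Now H_k = ker ∂_k / im ∂_{k+1}, so:

  H_0: rank C_0 − rank ∂_1 = 5 − 4 = 1, and the invariant factors of ∂_1 are all 1, so H_0 ≅ Z.
  H_1: rank ker ∂_1 − rank ∂_2 = (9 − 4) − 5 = 0, and the invariant factors of ∂_2 are all 1, so H_1 ≅ 0.
  H_2: rank ker ∂_2 − rank ∂_3 = (6 − 5) − 0 = 1, and there is no ∂_3, so H_2 ≅ Z.

(K is a triangulation of the 2-sphere S^2.)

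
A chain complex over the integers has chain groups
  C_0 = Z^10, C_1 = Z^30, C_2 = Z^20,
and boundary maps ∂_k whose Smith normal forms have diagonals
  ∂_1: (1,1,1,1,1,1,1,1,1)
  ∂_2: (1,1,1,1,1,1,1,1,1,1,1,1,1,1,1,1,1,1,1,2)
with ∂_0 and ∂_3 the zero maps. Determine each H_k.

H_0: b_0 = 10 − 0 − 9 = 1; torsion from ∂_1 factors > 1: none. So H_0 ≅ Z.
H_1: b_1 = 30 − 9 − 20 = 1; torsion from ∂_2 factors > 1: [2]. So H_1 ≅ Z ⊕ Z/2.
H_2: b_2 = 20 − 20 − 0 = 0; torsion from ∂_3 factors > 1: none. So H_2 ≅ 0.

H_0 ≅ Z,  H_1 ≅ Z ⊕ Z/2,  H_2 = 0.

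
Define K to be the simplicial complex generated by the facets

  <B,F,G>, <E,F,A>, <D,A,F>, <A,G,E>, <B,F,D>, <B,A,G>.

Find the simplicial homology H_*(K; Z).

H_0 ≅ Z,  H_1 ≅ Z,  H_2 = 0.

K has 6 vertices, 12 edges, 6 triangles.
rank ∂_0 = 0, rank ∂_1 = 5 ⇒ b_0 = 6 − 0 − 5 = 1; all invariant factors of ∂_1 are 1 so no torsion. So H_0 = Z.
rank ∂_1 = 5, rank ∂_2 = 6 ⇒ b_1 = 12 − 5 − 6 = 1; all invariant factors of ∂_2 are 1 so no torsion. So H_1 = Z.
rank ∂_2 = 6, rank ∂_3 = 0 ⇒ b_2 = 6 − 6 − 0 = 0. So H_2 = 0.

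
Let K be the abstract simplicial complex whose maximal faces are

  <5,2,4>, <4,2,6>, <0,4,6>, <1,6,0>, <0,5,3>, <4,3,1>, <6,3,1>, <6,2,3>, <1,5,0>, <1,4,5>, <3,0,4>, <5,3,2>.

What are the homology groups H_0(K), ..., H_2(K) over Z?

We work with the vertex ordering 0 < 1 < 2 < 3 < 4 < 5 < 6. The simplices of K, each written with vertices in increasing order, are:

  0-simplices (7): [0], [1], [2], [3], [4], [5], [6]
  1-simplices (18): [0,1], [0,3], [0,4], [0,5], [0,6], [1,3], [1,4], [1,5], [1,6], [2,3], [2,4], [2,5], [2,6], [3,4], [3,5], [3,6], [4,5], [4,6]
  2-simplices (12): [0,1,5], [0,1,6], [0,3,4], [0,3,5], [0,4,6], [1,3,4], [1,3,6], [1,4,5], [2,3,5], [2,3,6], [2,4,5], [2,4,6]

giving chain groups C_0 ≅ Z^7, C_1 ≅ Z^18, C_2 ≅ Z^12.

∂_1: C_1 → C_0 maps an edge to its endpoints' difference, ∂[p,q] = q − p. For instance
  ∂[0,4] = [4] − [0].
The 7×18 boundary matrix has rank 6 and Smith normal form diag(1,1,1,1,1,1).

The boundary map ∂_2: C_2 → C_1 sends each 2-simplex [p,q,r] to [q,r] − [p,r] + [p,q]. For instance
  ∂[0,1,6] = [1,6] − [0,6] + [0,1],
  ∂[2,3,5] = [3,5] − [2,5] + [2,3].
The resulting 18×12 matrix has rank 12, and its Smith normal form has invariant factors (1,1,1,1,1,1,1,1,1,1,1,2).

Computing H_k = (kernel of ∂_k) / (image of ∂_{k+1}):

  H_0: rank C_0 − rank ∂_1 = 7 − 6 = 1, and the invariant factors of ∂_1 are all 1, so H_0 ≅ Z.
  H_1: rank ker ∂_1 − rank ∂_2 = (18 − 6) − 12 = 0, and ∂_2 has invariant factor 2 > 1, so H_1 ≅ Z/2.
  H_2: rank ker ∂_2 − rank ∂_3 = (12 − 12) − 0 = 0, and there is no ∂_3, so H_2 ≅ 0.

(K is a triangulation of the real projective plane RP^2.)

H_0 ≅ Z,  H_1 ≅ Z/2,  H_2 = 0.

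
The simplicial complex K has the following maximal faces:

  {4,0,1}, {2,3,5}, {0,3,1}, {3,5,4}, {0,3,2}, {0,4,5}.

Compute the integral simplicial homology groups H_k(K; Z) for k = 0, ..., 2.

K has 6 vertices, 12 edges, 6 triangles.
rank ∂_0 = 0, rank ∂_1 = 5 ⇒ b_0 = 6 − 0 − 5 = 1; all invariant factors of ∂_1 are 1 so no torsion. So H_0 ≅ Z.
rank ∂_1 = 5, rank ∂_2 = 6 ⇒ b_1 = 12 − 5 − 6 = 1; all invariant factors of ∂_2 are 1 so no torsion. So H_1 ≅ Z.
rank ∂_2 = 6, rank ∂_3 = 0 ⇒ b_2 = 6 − 6 − 0 = 0. So H_2 ≅ 0.

H_0 = Z,  H_1 = Z,  H_2 = 0.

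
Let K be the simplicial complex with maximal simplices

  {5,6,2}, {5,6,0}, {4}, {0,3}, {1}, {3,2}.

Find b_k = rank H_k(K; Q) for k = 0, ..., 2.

b_0 = 3, b_1 = 1, b_2 = 0.

Fix the vertex order 0 < 1 < 2 < 3 < 4 < 5 < 6 and write every simplex with vertices in increasing order. Then dim K = 2 and the simplices of K are:

  0-simplices (7): [0], [1], [2], [3], [4], [5], [6]
  1-simplices (7): [0,3], [0,5], [0,6], [2,3], [2,5], [2,6], [5,6]
  2-simplices (2): [0,5,6], [2,5,6]

so the chain groups are C_0 ≅ Z^7, C_1 ≅ Z^7, C_2 ≅ Z^2.

The boundary map ∂_1: C_1 → C_0 is given by ∂[p,q] = [q] − [p]. For instance
  ∂[2,5] = [5] − [2].
The resulting 7×7 matrix has rank 4, and its Smith normal form has invariant factors (1,1,1,1).

Boundary ∂_2: C_2 → C_1 sends each 2-simplex [p,q,r] to [q,r] − [p,r] + [p,q]. For instance
  ∂[2,5,6] = [5,6] − [2,6] + [2,5],
  ∂[0,5,6] = [5,6] − [0,6] + [0,5].
The 7×2 boundary matrix has rank 2 and Smith normal form diag(1,1).

Reading off H_k = ker ∂_k / im ∂_{k+1}:

  H_0: rank C_0 − rank ∂_1 = 7 − 4 = 3, and the invariant factors of ∂_1 are all 1, so H_0 = Z^3.
  H_1: rank ker ∂_1 − rank ∂_2 = (7 − 4) − 2 = 1, and the invariant factors of ∂_2 are all 1, so H_1 = Z.
  H_2: rank ker ∂_2 − rank ∂_3 = (2 − 2) − 0 = 0, and there is no ∂_3, so H_2 = 0.

Hence the Betti numbers are b_0 = 3, b_1 = 1, b_2 = 0.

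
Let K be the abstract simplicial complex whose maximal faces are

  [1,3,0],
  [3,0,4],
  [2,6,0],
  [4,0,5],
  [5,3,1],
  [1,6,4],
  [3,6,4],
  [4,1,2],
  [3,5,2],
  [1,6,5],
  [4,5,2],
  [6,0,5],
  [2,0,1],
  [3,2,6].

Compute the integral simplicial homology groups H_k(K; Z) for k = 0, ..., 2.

H_0 ≅ Z,  H_1 ≅ Z^2,  H_2 ≅ Z.

Take the total order 0 < 1 < 2 < 3 < 4 < 5 < 6 on the vertex set. Then K (dimension 2) consists of the simplices:

  0-simplices (7): [0], [1], [2], [3], [4], [5], [6]
  1-simplices (21): [0,1], [0,2], [0,3], [0,4], [0,5], [0,6], [1,2], [1,3], [1,4], [1,5], [1,6], [2,3], [2,4], [2,5], [2,6], [3,4], [3,5], [3,6], [4,5], [4,6], [5,6]
  2-simplices (14): [0,1,2], [0,1,3], [0,2,6], [0,3,4], [0,4,5], [0,5,6], [1,2,4], [1,3,5], [1,4,6], [1,5,6], [2,3,5], [2,3,6], [2,4,5], [3,4,6]

giving chain groups C_0 ≅ Z^7, C_1 ≅ Z^21, C_2 ≅ Z^14.

∂_1: C_1 → C_0 maps an edge to its endpoints' difference, ∂[p,q] = q − p.
This gives a 7×21 integer matrix of rank 6; reducing to Smith normal form yields diagonal entries (1,1,1,1,1,1).

Boundary ∂_2: C_2 → C_1 sends each 2-simplex [p,q,r] to [q,r] − [p,r] + [p,q]. For instance
  ∂[2,3,5] = [3,5] − [2,5] + [2,3],
  ∂[0,2,6] = [2,6] − [0,6] + [0,2].
The 21×14 boundary matrix has rank 13 and Smith normal form diag(1,1,1,1,1,1,1,1,1,1,1,1,1).

Now H_k = ker ∂_k / im ∂_{k+1}, so:

  H_0: rank C_0 − rank ∂_1 = 7 − 6 = 1, and the invariant factors of ∂_1 are all 1, so H_0 = Z.
  H_1: rank ker ∂_1 − rank ∂_2 = (21 − 6) − 13 = 2, and the invariant factors of ∂_2 are all 1, so H_1 = Z^2.
  H_2: rank ker ∂_2 − rank ∂_3 = (14 − 13) − 0 = 1, and there is no ∂_3, so H_2 = Z.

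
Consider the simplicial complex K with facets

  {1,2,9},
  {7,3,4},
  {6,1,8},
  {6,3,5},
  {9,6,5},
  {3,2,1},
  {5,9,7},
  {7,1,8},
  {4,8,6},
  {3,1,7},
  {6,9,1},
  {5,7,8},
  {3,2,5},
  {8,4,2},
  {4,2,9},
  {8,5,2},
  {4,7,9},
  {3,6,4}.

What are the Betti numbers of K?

Order the vertices as 1 < 2 < 3 < 4 < 5 < 6 < 7 < 8 < 9. Listing each simplex with vertices in this order, K has dimension 2 with simplices:

  0-simplices (9): [1], [2], [3], [4], [5], [6], [7], [8], [9]
  1-simplices (27): (27 of them)
  2-simplices (18): [1,2,3], [1,2,9], [1,3,7], [1,6,8], [1,6,9], [1,7,8], [2,3,5], [2,4,8], [2,4,9], [2,5,8], [3,4,6], [3,4,7], [3,5,6], [4,6,8], [4,7,9], [5,6,9], [5,7,8], [5,7,9]

giving chain groups C_0 ≅ Z^9, C_1 ≅ Z^27, C_2 ≅ Z^18.

The boundary map ∂_1: C_1 → C_0 is given by ∂[p,q] = [q] − [p].
The 9×27 boundary matrix has rank 8 and Smith normal form diag(1,1,1,1,1,1,1,1).

∂_2: C_2 → C_1 maps a triangle to the signed sum of its edges. For instance
  ∂[4,7,9] = [7,9] − [4,9] + [4,7],
  ∂[3,4,7] = [4,7] − [3,7] + [3,4].
This gives a 27×18 integer matrix of rank 17; reducing to Smith normal form yields diagonal entries (1,1,1,1,1,1,1,1,1,1,1,1,1,1,1,1,1).

From H_k ≅ ker(∂_k) / im(∂_{k+1}) we obtain:

  H_0: rank C_0 − rank ∂_1 = 9 − 8 = 1, and the invariant factors of ∂_1 are all 1, so H_0 ≅ Z.
  H_1: rank ker ∂_1 − rank ∂_2 = (27 − 8) − 17 = 2, and the invariant factors of ∂_2 are all 1, so H_1 ≅ Z^2.
  H_2: rank ker ∂_2 − rank ∂_3 = (18 − 17) − 0 = 1, and there is no ∂_3, so H_2 ≅ Z.

Hence the Betti numbers are b_0 = 1, b_1 = 2, b_2 = 1.

b_0 = 1, b_1 = 2, b_2 = 1.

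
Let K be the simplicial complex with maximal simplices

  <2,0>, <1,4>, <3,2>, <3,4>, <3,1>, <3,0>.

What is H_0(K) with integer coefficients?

Fix the vertex order 0 < 1 < 2 < 3 < 4 and write every simplex with vertices in increasing order. Then dim K = 1 and the simplices of K are:

  0-simplices (5): [0], [1], [2], [3], [4]
  1-simplices (6): [0,2], [0,3], [1,3], [1,4], [2,3], [3,4]

Hence C_0 ≅ Z^5, C_1 ≅ Z^6.

The boundary map ∂_1: C_1 → C_0 sends each edge [p,q] (with p < q) to q − p. For instance
  ∂[2,3] = [3] − [2].
The resulting 5×6 matrix has rank 4, and its Smith normal form has invariant factors (1,1,1,1).

Reading off H_k = ker ∂_k / im ∂_{k+1}:

  H_0: rank C_0 − rank ∂_1 = 5 − 4 = 1, and the invariant factors of ∂_1 are all 1, so H_0 = Z.

(K is a triangulation of a wedge of 2 circles.)

H_0 ≅ Z.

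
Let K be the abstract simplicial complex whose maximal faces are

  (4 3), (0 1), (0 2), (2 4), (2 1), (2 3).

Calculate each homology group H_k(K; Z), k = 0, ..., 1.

H_0 = Z,  H_1 = Z^2.

Fix the vertex order 0 < 1 < 2 < 3 < 4 and write every simplex with vertices in increasing order. Then dim K = 1 and the simplices of K are:

  0-simplices (5): [0], [1], [2], [3], [4]
  1-simplices (6): [0,1], [0,2], [1,2], [2,3], [2,4], [3,4]

Hence C_0 ≅ Z^5, C_1 ≅ Z^6.

Boundary ∂_1: C_1 → C_0 maps an edge to its endpoints' difference, ∂[p,q] = q − p. For instance
  ∂[2,4] = [4] − [2].
This gives a 5×6 integer matrix of rank 4; reducing to Smith normal form yields diagonal entries (1,1,1,1).

Computing H_k = (kernel of ∂_k) / (image of ∂_{k+1}):

  H_0: rank C_0 − rank ∂_1 = 5 − 4 = 1, and the invariant factors of ∂_1 are all 1, so H_0 ≅ Z.
  H_1: rank ker ∂_1 − rank ∂_2 = (6 − 4) − 0 = 2, and there is no ∂_2, so H_1 ≅ Z^2.

As a check, the Euler characteristic is 5 − 6 = -1, which agrees with 1 − 2 = -1.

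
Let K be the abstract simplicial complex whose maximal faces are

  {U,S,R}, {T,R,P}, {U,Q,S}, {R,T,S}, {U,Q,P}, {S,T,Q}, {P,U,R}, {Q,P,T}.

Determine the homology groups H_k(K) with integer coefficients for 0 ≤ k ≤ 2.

Take the total order P < Q < R < S < T < U on the vertex set. Then K (dimension 2) consists of the simplices:

  0-simplices (6): P, Q, R, S, T, U
  1-simplices (12): PQ, PR, PT, PU, QS, QT, QU, RS, RT, RU, ST, SU
  2-simplices (8): PQT, PQU, PRT, PRU, QST, QSU, RST, RSU

giving chain groups C_0 ≅ Z^6, C_1 ≅ Z^12, C_2 ≅ Z^8.

∂_1: C_1 → C_0 is given by ∂[p,q] = [q] − [p].
This gives a 6×12 integer matrix of rank 5; reducing to Smith normal form yields diagonal entries (1,1,1,1,1).

∂_2: C_2 → C_1 acts by ∂[p,q,r] = [q,r] − [p,r] + [p,q]. For instance
  ∂PQT = QT − PT + PQ,
  ∂RSU = SU − RU + RS.
As a 12×8 matrix over Z this has rank 7, with invariant factors (1,1,1,1,1,1,1).

Now H_k = ker ∂_k / im ∂_{k+1}, so:

  H_0: rank C_0 − rank ∂_1 = 6 − 5 = 1, and the invariant factors of ∂_1 are all 1, so H_0 ≅ Z.
  H_1: rank ker ∂_1 − rank ∂_2 = (12 − 5) − 7 = 0, and the invariant factors of ∂_2 are all 1, so H_1 ≅ 0.
  H_2: rank ker ∂_2 − rank ∂_3 = (8 − 7) − 0 = 1, and there is no ∂_3, so H_2 ≅ Z.

As a check, the Euler characteristic is 6 − 12 + 8 = 2, which agrees with 1 − 0 + 1 = 2.
(K is a triangulation of the 2-sphere S^2.)

H_0 ≅ Z,  H_1 = 0,  H_2 ≅ Z.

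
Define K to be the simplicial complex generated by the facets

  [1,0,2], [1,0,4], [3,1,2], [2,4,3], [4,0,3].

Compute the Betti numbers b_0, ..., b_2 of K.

b_0 = 1, b_1 = 1, b_2 = 0.

K has 5 vertices, 10 edges, 5 triangles.
rank ∂_0 = 0, rank ∂_1 = 4 ⇒ b_0 = 5 − 0 − 4 = 1; all invariant factors of ∂_1 are 1 so no torsion. So H_0 = Z.
rank ∂_1 = 4, rank ∂_2 = 5 ⇒ b_1 = 10 − 4 − 5 = 1; all invariant factors of ∂_2 are 1 so no torsion. So H_1 = Z.
rank ∂_2 = 5, rank ∂_3 = 0 ⇒ b_2 = 5 − 5 − 0 = 0. So H_2 = 0.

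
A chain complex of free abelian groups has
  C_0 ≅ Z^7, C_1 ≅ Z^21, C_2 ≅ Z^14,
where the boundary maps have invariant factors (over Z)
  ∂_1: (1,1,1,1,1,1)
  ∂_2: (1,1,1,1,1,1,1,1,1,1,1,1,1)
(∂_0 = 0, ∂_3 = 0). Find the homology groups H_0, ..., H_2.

H_0: b_0 = 7 − 0 − 6 = 1; torsion from ∂_1 factors > 1: none. So H_0 ≅ Z.
H_1: b_1 = 21 − 6 − 13 = 2; torsion from ∂_2 factors > 1: none. So H_1 ≅ Z^2.
H_2: b_2 = 14 − 13 − 0 = 1; torsion from ∂_3 factors > 1: none. So H_2 ≅ Z.

H_0 ≅ Z,  H_1 ≅ Z^2,  H_2 ≅ Z.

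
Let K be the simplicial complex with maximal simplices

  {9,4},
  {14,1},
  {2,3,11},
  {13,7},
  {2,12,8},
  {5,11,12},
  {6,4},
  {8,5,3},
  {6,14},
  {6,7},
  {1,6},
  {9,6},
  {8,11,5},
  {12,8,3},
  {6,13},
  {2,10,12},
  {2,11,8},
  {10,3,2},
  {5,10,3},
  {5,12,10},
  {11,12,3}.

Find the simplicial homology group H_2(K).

H_2 ≅ 0.

Order the vertices as 1 < 2 < 3 < 4 < 5 < 6 < 7 < 8 < 9 < 10 < 11 < 12 < 13 < 14. Listing each simplex with vertices in this order, K has dimension 2 with simplices:

  0-simplices (14): [1], [2], [3], [4], [5], [6], [7], [8], [9], [10], [11], [12], [13], [14]
  1-simplices (27): (27 of them)
  2-simplices (12): [2,3,10], [2,3,11], [2,8,11], [2,8,12], [2,10,12], [3,5,8], [3,5,10], [3,8,12], [3,11,12], [5,8,11], [5,10,12], [5,11,12]

so the chain groups are C_0 ≅ Z^14, C_1 ≅ Z^27, C_2 ≅ Z^12.

∂_1: C_1 → C_0 sends each edge [p,q] (with p < q) to q − p. For instance
  ∂[11,12] = [12] − [11].
This gives a 14×27 integer matrix of rank 12; reducing to Smith normal form yields diagonal entries (1,1,1,1,1,1,1,1,1,1,1,1).

The boundary map ∂_2: C_2 → C_1 sends each 2-simplex [p,q,r] to [q,r] − [p,r] + [p,q]. For instance
  ∂[3,8,12] = [8,12] − [3,12] + [3,8],
  ∂[3,5,8] = [5,8] − [3,8] + [3,5].
The 27×12 boundary matrix has rank 12 and Smith normal form diag(1,1,1,1,1,1,1,1,1,1,1,2).

Reading off H_k = ker ∂_k / im ∂_{k+1}:

  H_2: rank ker ∂_2 − rank ∂_3 = (12 − 12) − 0 = 0, and there is no ∂_3, so H_2 ≅ 0.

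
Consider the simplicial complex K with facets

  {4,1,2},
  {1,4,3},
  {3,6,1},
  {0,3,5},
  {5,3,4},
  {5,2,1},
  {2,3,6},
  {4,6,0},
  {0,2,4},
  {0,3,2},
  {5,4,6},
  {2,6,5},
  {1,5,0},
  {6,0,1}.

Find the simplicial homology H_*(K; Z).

H_0 = Z,  H_1 = Z^2,  H_2 = Z.

We work with the vertex ordering 0 < 1 < 2 < 3 < 4 < 5 < 6. The simplices of K, each written with vertices in increasing order, are:

  0-simplices (7): [0], [1], [2], [3], [4], [5], [6]
  1-simplices (21): [0,1], [0,2], [0,3], [0,4], [0,5], [0,6], [1,2], [1,3], [1,4], [1,5], [1,6], [2,3], [2,4], [2,5], [2,6], [3,4], [3,5], [3,6], [4,5], [4,6], [5,6]
  2-simplices (14): [0,1,5], [0,1,6], [0,2,3], [0,2,4], [0,3,5], [0,4,6], [1,2,4], [1,2,5], [1,3,4], [1,3,6], [2,3,6], [2,5,6], [3,4,5], [4,5,6]

giving chain groups C_0 ≅ Z^7, C_1 ≅ Z^21, C_2 ≅ Z^14.

The boundary map ∂_1: C_1 → C_0 is given by ∂[p,q] = [q] − [p]. For instance
  ∂[3,6] = [6] − [3].
This gives a 7×21 integer matrix of rank 6; reducing to Smith normal form yields diagonal entries (1,1,1,1,1,1).

∂_2: C_2 → C_1 acts by ∂[p,q,r] = [q,r] − [p,r] + [p,q]. For instance
  ∂[0,1,5] = [1,5] − [0,5] + [0,1],
  ∂[0,3,5] = [3,5] − [0,5] + [0,3].
As a 21×14 matrix over Z this has rank 13, with invariant factors (1,1,1,1,1,1,1,1,1,1,1,1,1).

Computing H_k = (kernel of ∂_k) / (image of ∂_{k+1}):

  H_0: rank C_0 − rank ∂_1 = 7 − 6 = 1, and the invariant factors of ∂_1 are all 1, so H_0 ≅ Z.
  H_1: rank ker ∂_1 − rank ∂_2 = (21 − 6) − 13 = 2, and the invariant factors of ∂_2 are all 1, so H_1 ≅ Z^2.
  H_2: rank ker ∂_2 − rank ∂_3 = (14 − 13) − 0 = 1, and there is no ∂_3, so H_2 ≅ Z.

(K is a triangulation of the torus T^2.)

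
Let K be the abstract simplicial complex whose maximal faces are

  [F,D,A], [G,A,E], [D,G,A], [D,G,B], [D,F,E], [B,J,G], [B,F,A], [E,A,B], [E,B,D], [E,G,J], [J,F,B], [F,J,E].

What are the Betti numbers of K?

b_0 = 1, b_1 = 0, b_2 = 0.

Order the vertices as A < B < D < E < F < G < J. Listing each simplex with vertices in this order, K has dimension 2 with simplices:

  0-simplices (7): A, B, D, E, F, G, J
  1-simplices (18): AB, AD, AE, AF, AG, BD, BE, BF, BG, BJ, DE, DF, DG, EF, EG, EJ, FJ, GJ
  2-simplices (12): ABE, ABF, ADF, ADG, AEG, BDE, BDG, BFJ, BGJ, DEF, EFJ, EGJ

Hence C_0 ≅ Z^7, C_1 ≅ Z^18, C_2 ≅ Z^12.

The boundary map ∂_1: C_1 → C_0 maps an edge to its endpoints' difference, ∂[p,q] = q − p. For instance
  ∂AF = F − A.
The 7×18 boundary matrix has rank 6 and Smith normal form diag(1,1,1,1,1,1).

∂_2: C_2 → C_1 sends each 2-simplex [p,q,r] to [q,r] − [p,r] + [p,q]. For instance
  ∂BDG = DG − BG + BD,
  ∂DEF = EF − DF + DE.
As a 18×12 matrix over Z this has rank 12, with invariant factors (1,1,1,1,1,1,1,1,1,1,1,2).

Computing H_k = (kernel of ∂_k) / (image of ∂_{k+1}):

  H_0: rank C_0 − rank ∂_1 = 7 − 6 = 1, and the invariant factors of ∂_1 are all 1, so H_0 ≅ Z.
  H_1: rank ker ∂_1 − rank ∂_2 = (18 − 6) − 12 = 0, and ∂_2 has invariant factor 2 > 1, so H_1 ≅ Z/2.
  H_2: rank ker ∂_2 − rank ∂_3 = (12 − 12) − 0 = 0, and there is no ∂_3, so H_2 ≅ 0.

(K is a triangulation of the real projective plane RP^2.)

Hence the Betti numbers are b_0 = 1, b_1 = 0, b_2 = 0.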